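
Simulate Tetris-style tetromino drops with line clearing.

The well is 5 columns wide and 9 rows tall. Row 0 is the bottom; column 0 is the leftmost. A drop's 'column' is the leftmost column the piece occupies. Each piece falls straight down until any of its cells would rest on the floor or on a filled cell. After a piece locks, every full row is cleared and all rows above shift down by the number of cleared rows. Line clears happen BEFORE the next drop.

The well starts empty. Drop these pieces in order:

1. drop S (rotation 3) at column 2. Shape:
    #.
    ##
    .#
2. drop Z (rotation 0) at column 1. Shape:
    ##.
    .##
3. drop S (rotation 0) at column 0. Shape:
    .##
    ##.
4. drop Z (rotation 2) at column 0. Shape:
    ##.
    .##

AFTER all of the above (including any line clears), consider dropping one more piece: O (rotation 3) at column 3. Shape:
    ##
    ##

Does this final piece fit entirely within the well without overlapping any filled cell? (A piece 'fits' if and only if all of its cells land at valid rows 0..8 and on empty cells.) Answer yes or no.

Drop 1: S rot3 at col 2 lands with bottom-row=0; cleared 0 line(s) (total 0); column heights now [0 0 3 2 0], max=3
Drop 2: Z rot0 at col 1 lands with bottom-row=3; cleared 0 line(s) (total 0); column heights now [0 5 5 4 0], max=5
Drop 3: S rot0 at col 0 lands with bottom-row=5; cleared 0 line(s) (total 0); column heights now [6 7 7 4 0], max=7
Drop 4: Z rot2 at col 0 lands with bottom-row=7; cleared 0 line(s) (total 0); column heights now [9 9 8 4 0], max=9
Test piece O rot3 at col 3 (width 2): heights before test = [9 9 8 4 0]; fits = True

Answer: yes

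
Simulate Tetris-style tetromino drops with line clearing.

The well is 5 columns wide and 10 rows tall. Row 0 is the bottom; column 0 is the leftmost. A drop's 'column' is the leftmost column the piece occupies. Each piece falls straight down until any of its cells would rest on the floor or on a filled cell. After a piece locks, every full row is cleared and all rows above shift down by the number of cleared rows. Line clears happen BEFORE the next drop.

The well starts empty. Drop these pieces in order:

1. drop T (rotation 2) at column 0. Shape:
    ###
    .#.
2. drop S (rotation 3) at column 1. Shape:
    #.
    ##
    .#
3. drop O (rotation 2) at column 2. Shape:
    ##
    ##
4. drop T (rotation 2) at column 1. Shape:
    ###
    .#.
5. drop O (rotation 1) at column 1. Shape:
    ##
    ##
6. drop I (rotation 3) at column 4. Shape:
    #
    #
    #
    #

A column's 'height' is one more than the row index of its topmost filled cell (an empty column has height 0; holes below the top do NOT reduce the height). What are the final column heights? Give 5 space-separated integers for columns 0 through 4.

Answer: 2 10 10 8 4

Derivation:
Drop 1: T rot2 at col 0 lands with bottom-row=0; cleared 0 line(s) (total 0); column heights now [2 2 2 0 0], max=2
Drop 2: S rot3 at col 1 lands with bottom-row=2; cleared 0 line(s) (total 0); column heights now [2 5 4 0 0], max=5
Drop 3: O rot2 at col 2 lands with bottom-row=4; cleared 0 line(s) (total 0); column heights now [2 5 6 6 0], max=6
Drop 4: T rot2 at col 1 lands with bottom-row=6; cleared 0 line(s) (total 0); column heights now [2 8 8 8 0], max=8
Drop 5: O rot1 at col 1 lands with bottom-row=8; cleared 0 line(s) (total 0); column heights now [2 10 10 8 0], max=10
Drop 6: I rot3 at col 4 lands with bottom-row=0; cleared 0 line(s) (total 0); column heights now [2 10 10 8 4], max=10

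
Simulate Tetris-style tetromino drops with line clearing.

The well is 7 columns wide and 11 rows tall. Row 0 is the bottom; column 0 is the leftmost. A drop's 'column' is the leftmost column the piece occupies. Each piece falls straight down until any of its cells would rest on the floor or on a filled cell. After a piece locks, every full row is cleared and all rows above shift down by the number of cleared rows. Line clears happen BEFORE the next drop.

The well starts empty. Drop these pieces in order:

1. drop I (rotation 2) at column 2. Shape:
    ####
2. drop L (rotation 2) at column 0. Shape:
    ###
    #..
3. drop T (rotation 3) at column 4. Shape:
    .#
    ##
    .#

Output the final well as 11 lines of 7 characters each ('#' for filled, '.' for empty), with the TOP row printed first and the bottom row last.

Drop 1: I rot2 at col 2 lands with bottom-row=0; cleared 0 line(s) (total 0); column heights now [0 0 1 1 1 1 0], max=1
Drop 2: L rot2 at col 0 lands with bottom-row=0; cleared 0 line(s) (total 0); column heights now [2 2 2 1 1 1 0], max=2
Drop 3: T rot3 at col 4 lands with bottom-row=1; cleared 0 line(s) (total 0); column heights now [2 2 2 1 3 4 0], max=4

Answer: .......
.......
.......
.......
.......
.......
.......
.....#.
....##.
###..#.
#.####.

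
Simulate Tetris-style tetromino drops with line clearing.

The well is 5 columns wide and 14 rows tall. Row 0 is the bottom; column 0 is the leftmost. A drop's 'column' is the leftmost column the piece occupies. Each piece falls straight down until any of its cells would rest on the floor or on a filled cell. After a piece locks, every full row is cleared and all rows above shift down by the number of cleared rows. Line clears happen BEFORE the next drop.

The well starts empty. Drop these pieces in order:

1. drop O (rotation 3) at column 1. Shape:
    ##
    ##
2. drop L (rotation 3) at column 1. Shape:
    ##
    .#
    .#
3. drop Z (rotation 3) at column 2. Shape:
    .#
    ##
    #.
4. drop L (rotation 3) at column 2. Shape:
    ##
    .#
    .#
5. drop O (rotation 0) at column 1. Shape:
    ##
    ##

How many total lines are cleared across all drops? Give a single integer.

Answer: 0

Derivation:
Drop 1: O rot3 at col 1 lands with bottom-row=0; cleared 0 line(s) (total 0); column heights now [0 2 2 0 0], max=2
Drop 2: L rot3 at col 1 lands with bottom-row=2; cleared 0 line(s) (total 0); column heights now [0 5 5 0 0], max=5
Drop 3: Z rot3 at col 2 lands with bottom-row=5; cleared 0 line(s) (total 0); column heights now [0 5 7 8 0], max=8
Drop 4: L rot3 at col 2 lands with bottom-row=8; cleared 0 line(s) (total 0); column heights now [0 5 11 11 0], max=11
Drop 5: O rot0 at col 1 lands with bottom-row=11; cleared 0 line(s) (total 0); column heights now [0 13 13 11 0], max=13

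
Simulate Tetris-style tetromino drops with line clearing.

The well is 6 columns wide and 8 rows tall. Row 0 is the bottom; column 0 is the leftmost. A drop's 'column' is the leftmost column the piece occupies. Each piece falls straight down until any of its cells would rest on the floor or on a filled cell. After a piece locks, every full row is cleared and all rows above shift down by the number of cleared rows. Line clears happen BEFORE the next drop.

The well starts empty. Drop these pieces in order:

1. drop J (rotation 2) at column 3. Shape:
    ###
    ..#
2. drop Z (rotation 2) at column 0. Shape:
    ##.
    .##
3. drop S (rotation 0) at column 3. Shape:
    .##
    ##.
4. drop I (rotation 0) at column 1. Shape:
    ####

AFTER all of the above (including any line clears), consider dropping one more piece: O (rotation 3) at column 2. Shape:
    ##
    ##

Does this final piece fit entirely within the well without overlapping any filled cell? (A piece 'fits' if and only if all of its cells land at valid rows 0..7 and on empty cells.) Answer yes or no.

Answer: yes

Derivation:
Drop 1: J rot2 at col 3 lands with bottom-row=0; cleared 0 line(s) (total 0); column heights now [0 0 0 2 2 2], max=2
Drop 2: Z rot2 at col 0 lands with bottom-row=0; cleared 0 line(s) (total 0); column heights now [2 2 1 2 2 2], max=2
Drop 3: S rot0 at col 3 lands with bottom-row=2; cleared 0 line(s) (total 0); column heights now [2 2 1 3 4 4], max=4
Drop 4: I rot0 at col 1 lands with bottom-row=4; cleared 0 line(s) (total 0); column heights now [2 5 5 5 5 4], max=5
Test piece O rot3 at col 2 (width 2): heights before test = [2 5 5 5 5 4]; fits = True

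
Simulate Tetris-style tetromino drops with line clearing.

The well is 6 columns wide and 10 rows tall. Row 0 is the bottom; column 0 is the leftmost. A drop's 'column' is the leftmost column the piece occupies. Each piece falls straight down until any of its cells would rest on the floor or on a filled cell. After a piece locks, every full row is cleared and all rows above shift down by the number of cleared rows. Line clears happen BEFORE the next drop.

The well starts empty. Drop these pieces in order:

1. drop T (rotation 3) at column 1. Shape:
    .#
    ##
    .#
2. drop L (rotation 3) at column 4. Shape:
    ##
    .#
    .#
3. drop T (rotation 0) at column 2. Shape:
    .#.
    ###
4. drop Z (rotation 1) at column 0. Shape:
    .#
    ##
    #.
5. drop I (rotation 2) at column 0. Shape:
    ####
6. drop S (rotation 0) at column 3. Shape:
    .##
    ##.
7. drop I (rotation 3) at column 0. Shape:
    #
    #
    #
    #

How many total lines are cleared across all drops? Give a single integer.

Answer: 0

Derivation:
Drop 1: T rot3 at col 1 lands with bottom-row=0; cleared 0 line(s) (total 0); column heights now [0 2 3 0 0 0], max=3
Drop 2: L rot3 at col 4 lands with bottom-row=0; cleared 0 line(s) (total 0); column heights now [0 2 3 0 3 3], max=3
Drop 3: T rot0 at col 2 lands with bottom-row=3; cleared 0 line(s) (total 0); column heights now [0 2 4 5 4 3], max=5
Drop 4: Z rot1 at col 0 lands with bottom-row=1; cleared 0 line(s) (total 0); column heights now [3 4 4 5 4 3], max=5
Drop 5: I rot2 at col 0 lands with bottom-row=5; cleared 0 line(s) (total 0); column heights now [6 6 6 6 4 3], max=6
Drop 6: S rot0 at col 3 lands with bottom-row=6; cleared 0 line(s) (total 0); column heights now [6 6 6 7 8 8], max=8
Drop 7: I rot3 at col 0 lands with bottom-row=6; cleared 0 line(s) (total 0); column heights now [10 6 6 7 8 8], max=10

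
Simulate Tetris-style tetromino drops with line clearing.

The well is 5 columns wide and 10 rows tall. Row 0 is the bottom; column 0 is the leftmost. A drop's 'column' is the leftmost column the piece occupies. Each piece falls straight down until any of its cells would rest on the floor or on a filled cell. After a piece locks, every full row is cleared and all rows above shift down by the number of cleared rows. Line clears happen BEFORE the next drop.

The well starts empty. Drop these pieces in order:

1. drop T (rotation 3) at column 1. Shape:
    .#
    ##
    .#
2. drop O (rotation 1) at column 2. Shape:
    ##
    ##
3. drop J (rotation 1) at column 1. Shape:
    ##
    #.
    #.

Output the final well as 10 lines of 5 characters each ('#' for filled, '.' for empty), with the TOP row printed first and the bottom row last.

Answer: .....
.....
.....
.....
.##..
.###.
.###.
..#..
.##..
..#..

Derivation:
Drop 1: T rot3 at col 1 lands with bottom-row=0; cleared 0 line(s) (total 0); column heights now [0 2 3 0 0], max=3
Drop 2: O rot1 at col 2 lands with bottom-row=3; cleared 0 line(s) (total 0); column heights now [0 2 5 5 0], max=5
Drop 3: J rot1 at col 1 lands with bottom-row=3; cleared 0 line(s) (total 0); column heights now [0 6 6 5 0], max=6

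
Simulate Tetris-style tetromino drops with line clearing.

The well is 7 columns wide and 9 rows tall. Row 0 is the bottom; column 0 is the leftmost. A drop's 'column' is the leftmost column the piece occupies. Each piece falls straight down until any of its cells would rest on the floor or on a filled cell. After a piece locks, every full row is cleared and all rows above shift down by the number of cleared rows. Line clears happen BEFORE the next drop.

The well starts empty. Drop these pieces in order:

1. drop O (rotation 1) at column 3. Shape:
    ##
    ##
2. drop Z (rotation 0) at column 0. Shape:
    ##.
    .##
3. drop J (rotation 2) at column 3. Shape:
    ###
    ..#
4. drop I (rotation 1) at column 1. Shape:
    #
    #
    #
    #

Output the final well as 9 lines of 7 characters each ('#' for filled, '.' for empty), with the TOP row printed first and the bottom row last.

Drop 1: O rot1 at col 3 lands with bottom-row=0; cleared 0 line(s) (total 0); column heights now [0 0 0 2 2 0 0], max=2
Drop 2: Z rot0 at col 0 lands with bottom-row=0; cleared 0 line(s) (total 0); column heights now [2 2 1 2 2 0 0], max=2
Drop 3: J rot2 at col 3 lands with bottom-row=1; cleared 0 line(s) (total 0); column heights now [2 2 1 3 3 3 0], max=3
Drop 4: I rot1 at col 1 lands with bottom-row=2; cleared 0 line(s) (total 0); column heights now [2 6 1 3 3 3 0], max=6

Answer: .......
.......
.......
.#.....
.#.....
.#.....
.#.###.
##.###.
.####..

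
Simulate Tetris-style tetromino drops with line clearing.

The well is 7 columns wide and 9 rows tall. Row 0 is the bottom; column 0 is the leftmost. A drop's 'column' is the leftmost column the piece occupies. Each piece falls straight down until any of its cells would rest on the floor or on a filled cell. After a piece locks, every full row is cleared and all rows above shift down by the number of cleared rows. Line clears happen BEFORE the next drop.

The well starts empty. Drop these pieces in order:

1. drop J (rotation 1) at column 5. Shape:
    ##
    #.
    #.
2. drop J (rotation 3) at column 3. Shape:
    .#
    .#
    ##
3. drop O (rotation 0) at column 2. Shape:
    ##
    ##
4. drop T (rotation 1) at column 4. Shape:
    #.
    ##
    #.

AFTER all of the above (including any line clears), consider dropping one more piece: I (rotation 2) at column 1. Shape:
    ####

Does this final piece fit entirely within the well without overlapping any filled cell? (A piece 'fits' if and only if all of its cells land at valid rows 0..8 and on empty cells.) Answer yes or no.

Answer: yes

Derivation:
Drop 1: J rot1 at col 5 lands with bottom-row=0; cleared 0 line(s) (total 0); column heights now [0 0 0 0 0 3 3], max=3
Drop 2: J rot3 at col 3 lands with bottom-row=0; cleared 0 line(s) (total 0); column heights now [0 0 0 1 3 3 3], max=3
Drop 3: O rot0 at col 2 lands with bottom-row=1; cleared 0 line(s) (total 0); column heights now [0 0 3 3 3 3 3], max=3
Drop 4: T rot1 at col 4 lands with bottom-row=3; cleared 0 line(s) (total 0); column heights now [0 0 3 3 6 5 3], max=6
Test piece I rot2 at col 1 (width 4): heights before test = [0 0 3 3 6 5 3]; fits = True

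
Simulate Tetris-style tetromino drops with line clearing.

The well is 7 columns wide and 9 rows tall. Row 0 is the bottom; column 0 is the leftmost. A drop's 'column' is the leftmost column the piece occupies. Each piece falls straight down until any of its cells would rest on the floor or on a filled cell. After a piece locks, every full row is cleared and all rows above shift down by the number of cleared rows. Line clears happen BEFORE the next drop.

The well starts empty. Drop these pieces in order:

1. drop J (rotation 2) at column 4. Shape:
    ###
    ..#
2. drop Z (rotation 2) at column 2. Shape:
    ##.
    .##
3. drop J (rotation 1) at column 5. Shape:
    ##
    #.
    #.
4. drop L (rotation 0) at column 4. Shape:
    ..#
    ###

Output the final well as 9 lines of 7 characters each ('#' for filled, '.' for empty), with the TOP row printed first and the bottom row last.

Answer: .......
.......
......#
....###
.....##
..##.#.
...###.
....###
......#

Derivation:
Drop 1: J rot2 at col 4 lands with bottom-row=0; cleared 0 line(s) (total 0); column heights now [0 0 0 0 2 2 2], max=2
Drop 2: Z rot2 at col 2 lands with bottom-row=2; cleared 0 line(s) (total 0); column heights now [0 0 4 4 3 2 2], max=4
Drop 3: J rot1 at col 5 lands with bottom-row=2; cleared 0 line(s) (total 0); column heights now [0 0 4 4 3 5 5], max=5
Drop 4: L rot0 at col 4 lands with bottom-row=5; cleared 0 line(s) (total 0); column heights now [0 0 4 4 6 6 7], max=7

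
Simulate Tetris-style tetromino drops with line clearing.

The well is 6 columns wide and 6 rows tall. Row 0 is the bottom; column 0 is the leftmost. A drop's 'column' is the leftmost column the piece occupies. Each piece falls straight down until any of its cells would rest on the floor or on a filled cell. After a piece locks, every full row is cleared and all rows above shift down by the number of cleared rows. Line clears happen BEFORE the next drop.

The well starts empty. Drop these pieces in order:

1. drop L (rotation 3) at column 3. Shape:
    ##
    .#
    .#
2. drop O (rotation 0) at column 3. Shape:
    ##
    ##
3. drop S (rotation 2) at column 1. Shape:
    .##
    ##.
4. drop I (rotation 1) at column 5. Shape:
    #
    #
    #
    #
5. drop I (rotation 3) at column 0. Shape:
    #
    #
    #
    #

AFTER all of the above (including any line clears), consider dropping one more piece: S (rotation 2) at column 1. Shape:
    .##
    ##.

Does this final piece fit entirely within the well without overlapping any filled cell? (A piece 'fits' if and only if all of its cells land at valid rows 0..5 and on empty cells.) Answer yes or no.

Answer: no

Derivation:
Drop 1: L rot3 at col 3 lands with bottom-row=0; cleared 0 line(s) (total 0); column heights now [0 0 0 3 3 0], max=3
Drop 2: O rot0 at col 3 lands with bottom-row=3; cleared 0 line(s) (total 0); column heights now [0 0 0 5 5 0], max=5
Drop 3: S rot2 at col 1 lands with bottom-row=4; cleared 0 line(s) (total 0); column heights now [0 5 6 6 5 0], max=6
Drop 4: I rot1 at col 5 lands with bottom-row=0; cleared 0 line(s) (total 0); column heights now [0 5 6 6 5 4], max=6
Drop 5: I rot3 at col 0 lands with bottom-row=0; cleared 0 line(s) (total 0); column heights now [4 5 6 6 5 4], max=6
Test piece S rot2 at col 1 (width 3): heights before test = [4 5 6 6 5 4]; fits = False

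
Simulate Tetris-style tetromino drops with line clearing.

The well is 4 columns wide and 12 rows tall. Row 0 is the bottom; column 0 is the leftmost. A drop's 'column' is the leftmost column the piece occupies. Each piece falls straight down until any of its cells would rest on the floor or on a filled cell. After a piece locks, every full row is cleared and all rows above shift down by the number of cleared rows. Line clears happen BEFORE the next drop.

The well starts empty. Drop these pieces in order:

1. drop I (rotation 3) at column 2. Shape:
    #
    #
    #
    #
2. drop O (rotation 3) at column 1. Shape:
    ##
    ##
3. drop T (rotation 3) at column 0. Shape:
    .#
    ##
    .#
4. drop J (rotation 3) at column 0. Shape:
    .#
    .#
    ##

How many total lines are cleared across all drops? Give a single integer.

Answer: 0

Derivation:
Drop 1: I rot3 at col 2 lands with bottom-row=0; cleared 0 line(s) (total 0); column heights now [0 0 4 0], max=4
Drop 2: O rot3 at col 1 lands with bottom-row=4; cleared 0 line(s) (total 0); column heights now [0 6 6 0], max=6
Drop 3: T rot3 at col 0 lands with bottom-row=6; cleared 0 line(s) (total 0); column heights now [8 9 6 0], max=9
Drop 4: J rot3 at col 0 lands with bottom-row=9; cleared 0 line(s) (total 0); column heights now [10 12 6 0], max=12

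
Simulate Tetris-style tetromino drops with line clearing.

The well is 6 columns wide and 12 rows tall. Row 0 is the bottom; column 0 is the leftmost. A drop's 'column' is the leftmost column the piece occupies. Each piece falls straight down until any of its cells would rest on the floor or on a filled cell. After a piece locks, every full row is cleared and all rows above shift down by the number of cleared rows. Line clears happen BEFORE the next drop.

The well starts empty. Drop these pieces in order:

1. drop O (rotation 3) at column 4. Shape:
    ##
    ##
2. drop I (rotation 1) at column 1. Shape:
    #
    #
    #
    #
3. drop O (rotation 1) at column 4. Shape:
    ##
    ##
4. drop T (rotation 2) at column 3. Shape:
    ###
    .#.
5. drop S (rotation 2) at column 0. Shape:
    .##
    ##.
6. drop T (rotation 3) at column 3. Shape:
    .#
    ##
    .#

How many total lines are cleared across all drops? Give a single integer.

Answer: 0

Derivation:
Drop 1: O rot3 at col 4 lands with bottom-row=0; cleared 0 line(s) (total 0); column heights now [0 0 0 0 2 2], max=2
Drop 2: I rot1 at col 1 lands with bottom-row=0; cleared 0 line(s) (total 0); column heights now [0 4 0 0 2 2], max=4
Drop 3: O rot1 at col 4 lands with bottom-row=2; cleared 0 line(s) (total 0); column heights now [0 4 0 0 4 4], max=4
Drop 4: T rot2 at col 3 lands with bottom-row=4; cleared 0 line(s) (total 0); column heights now [0 4 0 6 6 6], max=6
Drop 5: S rot2 at col 0 lands with bottom-row=4; cleared 0 line(s) (total 0); column heights now [5 6 6 6 6 6], max=6
Drop 6: T rot3 at col 3 lands with bottom-row=6; cleared 0 line(s) (total 0); column heights now [5 6 6 8 9 6], max=9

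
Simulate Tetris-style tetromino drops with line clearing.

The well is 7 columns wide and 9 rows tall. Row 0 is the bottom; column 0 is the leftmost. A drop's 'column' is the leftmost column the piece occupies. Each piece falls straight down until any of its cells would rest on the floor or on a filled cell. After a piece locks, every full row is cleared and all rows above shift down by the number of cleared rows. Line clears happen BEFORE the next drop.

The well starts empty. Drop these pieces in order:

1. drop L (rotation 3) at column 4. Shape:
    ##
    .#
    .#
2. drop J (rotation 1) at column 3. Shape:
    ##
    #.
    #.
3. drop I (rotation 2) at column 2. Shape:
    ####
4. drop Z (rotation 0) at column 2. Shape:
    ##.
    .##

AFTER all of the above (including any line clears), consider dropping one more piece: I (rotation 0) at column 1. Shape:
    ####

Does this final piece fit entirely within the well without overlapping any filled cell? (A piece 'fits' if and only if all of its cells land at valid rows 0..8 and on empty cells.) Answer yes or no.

Drop 1: L rot3 at col 4 lands with bottom-row=0; cleared 0 line(s) (total 0); column heights now [0 0 0 0 3 3 0], max=3
Drop 2: J rot1 at col 3 lands with bottom-row=1; cleared 0 line(s) (total 0); column heights now [0 0 0 4 4 3 0], max=4
Drop 3: I rot2 at col 2 lands with bottom-row=4; cleared 0 line(s) (total 0); column heights now [0 0 5 5 5 5 0], max=5
Drop 4: Z rot0 at col 2 lands with bottom-row=5; cleared 0 line(s) (total 0); column heights now [0 0 7 7 6 5 0], max=7
Test piece I rot0 at col 1 (width 4): heights before test = [0 0 7 7 6 5 0]; fits = True

Answer: yes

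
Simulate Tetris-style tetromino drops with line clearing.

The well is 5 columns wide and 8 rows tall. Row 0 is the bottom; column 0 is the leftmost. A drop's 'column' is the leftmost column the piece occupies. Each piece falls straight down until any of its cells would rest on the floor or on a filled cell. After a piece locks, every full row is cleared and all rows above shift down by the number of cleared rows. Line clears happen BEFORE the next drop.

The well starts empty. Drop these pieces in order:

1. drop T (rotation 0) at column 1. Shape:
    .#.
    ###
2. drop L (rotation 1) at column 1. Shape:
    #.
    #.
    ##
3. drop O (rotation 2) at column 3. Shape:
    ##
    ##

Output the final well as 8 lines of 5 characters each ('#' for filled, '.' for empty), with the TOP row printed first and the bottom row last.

Drop 1: T rot0 at col 1 lands with bottom-row=0; cleared 0 line(s) (total 0); column heights now [0 1 2 1 0], max=2
Drop 2: L rot1 at col 1 lands with bottom-row=2; cleared 0 line(s) (total 0); column heights now [0 5 3 1 0], max=5
Drop 3: O rot2 at col 3 lands with bottom-row=1; cleared 0 line(s) (total 0); column heights now [0 5 3 3 3], max=5

Answer: .....
.....
.....
.#...
.#...
.####
..###
.###.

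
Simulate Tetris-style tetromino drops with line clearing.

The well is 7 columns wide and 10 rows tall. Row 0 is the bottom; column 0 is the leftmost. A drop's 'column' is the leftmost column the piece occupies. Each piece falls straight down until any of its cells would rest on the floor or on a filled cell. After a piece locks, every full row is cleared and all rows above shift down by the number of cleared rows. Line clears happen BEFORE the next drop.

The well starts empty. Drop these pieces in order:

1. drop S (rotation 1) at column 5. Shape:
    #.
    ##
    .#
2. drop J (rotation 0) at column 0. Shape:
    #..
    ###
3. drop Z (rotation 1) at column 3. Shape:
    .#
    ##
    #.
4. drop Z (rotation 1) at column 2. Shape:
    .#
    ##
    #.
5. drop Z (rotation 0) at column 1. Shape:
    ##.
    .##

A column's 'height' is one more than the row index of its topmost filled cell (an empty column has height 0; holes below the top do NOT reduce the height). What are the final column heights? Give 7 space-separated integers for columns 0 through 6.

Drop 1: S rot1 at col 5 lands with bottom-row=0; cleared 0 line(s) (total 0); column heights now [0 0 0 0 0 3 2], max=3
Drop 2: J rot0 at col 0 lands with bottom-row=0; cleared 0 line(s) (total 0); column heights now [2 1 1 0 0 3 2], max=3
Drop 3: Z rot1 at col 3 lands with bottom-row=0; cleared 0 line(s) (total 0); column heights now [2 1 1 2 3 3 2], max=3
Drop 4: Z rot1 at col 2 lands with bottom-row=1; cleared 0 line(s) (total 0); column heights now [2 1 3 4 3 3 2], max=4
Drop 5: Z rot0 at col 1 lands with bottom-row=4; cleared 0 line(s) (total 0); column heights now [2 6 6 5 3 3 2], max=6

Answer: 2 6 6 5 3 3 2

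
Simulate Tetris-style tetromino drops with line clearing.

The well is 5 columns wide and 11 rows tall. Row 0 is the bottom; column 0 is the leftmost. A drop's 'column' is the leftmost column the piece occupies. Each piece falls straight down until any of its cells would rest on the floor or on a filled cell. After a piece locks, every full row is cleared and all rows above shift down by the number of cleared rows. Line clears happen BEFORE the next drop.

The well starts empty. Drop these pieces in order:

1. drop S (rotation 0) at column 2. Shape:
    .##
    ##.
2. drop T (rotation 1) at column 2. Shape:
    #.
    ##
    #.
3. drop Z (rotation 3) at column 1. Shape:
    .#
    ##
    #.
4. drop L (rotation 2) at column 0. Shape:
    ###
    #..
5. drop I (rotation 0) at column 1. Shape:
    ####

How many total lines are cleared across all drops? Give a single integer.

Drop 1: S rot0 at col 2 lands with bottom-row=0; cleared 0 line(s) (total 0); column heights now [0 0 1 2 2], max=2
Drop 2: T rot1 at col 2 lands with bottom-row=1; cleared 0 line(s) (total 0); column heights now [0 0 4 3 2], max=4
Drop 3: Z rot3 at col 1 lands with bottom-row=3; cleared 0 line(s) (total 0); column heights now [0 5 6 3 2], max=6
Drop 4: L rot2 at col 0 lands with bottom-row=5; cleared 0 line(s) (total 0); column heights now [7 7 7 3 2], max=7
Drop 5: I rot0 at col 1 lands with bottom-row=7; cleared 0 line(s) (total 0); column heights now [7 8 8 8 8], max=8

Answer: 0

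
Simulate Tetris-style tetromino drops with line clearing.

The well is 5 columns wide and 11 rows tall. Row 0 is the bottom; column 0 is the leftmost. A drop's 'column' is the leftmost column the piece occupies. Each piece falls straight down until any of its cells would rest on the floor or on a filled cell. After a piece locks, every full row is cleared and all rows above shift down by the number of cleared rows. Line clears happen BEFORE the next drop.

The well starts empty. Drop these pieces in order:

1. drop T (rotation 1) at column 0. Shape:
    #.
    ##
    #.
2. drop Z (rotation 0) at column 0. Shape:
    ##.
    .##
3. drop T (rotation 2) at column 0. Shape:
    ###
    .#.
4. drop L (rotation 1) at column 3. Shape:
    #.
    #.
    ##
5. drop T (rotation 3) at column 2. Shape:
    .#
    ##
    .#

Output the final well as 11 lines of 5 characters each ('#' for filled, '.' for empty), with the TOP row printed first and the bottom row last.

Answer: .....
.....
.....
...#.
..##.
####.
.#...
##...
####.
##.#.
#..##

Derivation:
Drop 1: T rot1 at col 0 lands with bottom-row=0; cleared 0 line(s) (total 0); column heights now [3 2 0 0 0], max=3
Drop 2: Z rot0 at col 0 lands with bottom-row=2; cleared 0 line(s) (total 0); column heights now [4 4 3 0 0], max=4
Drop 3: T rot2 at col 0 lands with bottom-row=4; cleared 0 line(s) (total 0); column heights now [6 6 6 0 0], max=6
Drop 4: L rot1 at col 3 lands with bottom-row=0; cleared 0 line(s) (total 0); column heights now [6 6 6 3 1], max=6
Drop 5: T rot3 at col 2 lands with bottom-row=5; cleared 0 line(s) (total 0); column heights now [6 6 7 8 1], max=8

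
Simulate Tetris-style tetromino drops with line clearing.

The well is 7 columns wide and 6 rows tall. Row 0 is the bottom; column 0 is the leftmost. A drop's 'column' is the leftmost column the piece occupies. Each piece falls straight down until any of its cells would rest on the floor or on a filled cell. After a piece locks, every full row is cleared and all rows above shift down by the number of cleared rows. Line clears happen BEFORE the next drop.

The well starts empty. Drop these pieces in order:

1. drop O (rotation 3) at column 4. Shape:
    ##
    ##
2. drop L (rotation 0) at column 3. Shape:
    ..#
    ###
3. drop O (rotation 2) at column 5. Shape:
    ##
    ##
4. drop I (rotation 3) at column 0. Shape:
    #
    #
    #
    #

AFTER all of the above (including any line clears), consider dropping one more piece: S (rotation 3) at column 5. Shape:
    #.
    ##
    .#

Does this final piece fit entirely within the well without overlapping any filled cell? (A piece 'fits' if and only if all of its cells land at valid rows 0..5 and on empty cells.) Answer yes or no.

Drop 1: O rot3 at col 4 lands with bottom-row=0; cleared 0 line(s) (total 0); column heights now [0 0 0 0 2 2 0], max=2
Drop 2: L rot0 at col 3 lands with bottom-row=2; cleared 0 line(s) (total 0); column heights now [0 0 0 3 3 4 0], max=4
Drop 3: O rot2 at col 5 lands with bottom-row=4; cleared 0 line(s) (total 0); column heights now [0 0 0 3 3 6 6], max=6
Drop 4: I rot3 at col 0 lands with bottom-row=0; cleared 0 line(s) (total 0); column heights now [4 0 0 3 3 6 6], max=6
Test piece S rot3 at col 5 (width 2): heights before test = [4 0 0 3 3 6 6]; fits = False

Answer: no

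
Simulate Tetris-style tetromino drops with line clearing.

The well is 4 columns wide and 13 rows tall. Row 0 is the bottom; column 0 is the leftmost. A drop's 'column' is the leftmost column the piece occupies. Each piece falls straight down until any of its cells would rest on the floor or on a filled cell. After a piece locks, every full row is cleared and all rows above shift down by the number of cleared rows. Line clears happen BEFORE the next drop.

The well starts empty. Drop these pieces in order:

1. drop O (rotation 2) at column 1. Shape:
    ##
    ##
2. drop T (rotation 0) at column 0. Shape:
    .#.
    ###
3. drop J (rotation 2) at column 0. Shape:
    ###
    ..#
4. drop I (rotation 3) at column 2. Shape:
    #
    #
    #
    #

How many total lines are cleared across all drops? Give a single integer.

Drop 1: O rot2 at col 1 lands with bottom-row=0; cleared 0 line(s) (total 0); column heights now [0 2 2 0], max=2
Drop 2: T rot0 at col 0 lands with bottom-row=2; cleared 0 line(s) (total 0); column heights now [3 4 3 0], max=4
Drop 3: J rot2 at col 0 lands with bottom-row=3; cleared 0 line(s) (total 0); column heights now [5 5 5 0], max=5
Drop 4: I rot3 at col 2 lands with bottom-row=5; cleared 0 line(s) (total 0); column heights now [5 5 9 0], max=9

Answer: 0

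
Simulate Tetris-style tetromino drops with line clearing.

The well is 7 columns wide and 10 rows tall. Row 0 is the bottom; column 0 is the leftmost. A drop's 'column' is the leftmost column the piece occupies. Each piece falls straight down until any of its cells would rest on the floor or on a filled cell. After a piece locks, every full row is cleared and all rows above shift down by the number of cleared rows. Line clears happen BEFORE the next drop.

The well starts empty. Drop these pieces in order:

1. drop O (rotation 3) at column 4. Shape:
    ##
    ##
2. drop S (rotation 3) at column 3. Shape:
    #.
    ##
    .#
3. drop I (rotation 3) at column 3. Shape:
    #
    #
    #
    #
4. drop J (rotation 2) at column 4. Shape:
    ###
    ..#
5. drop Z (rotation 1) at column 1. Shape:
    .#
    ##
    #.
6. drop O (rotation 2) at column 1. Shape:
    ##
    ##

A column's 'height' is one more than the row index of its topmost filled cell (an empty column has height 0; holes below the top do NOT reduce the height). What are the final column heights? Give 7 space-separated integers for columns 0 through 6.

Drop 1: O rot3 at col 4 lands with bottom-row=0; cleared 0 line(s) (total 0); column heights now [0 0 0 0 2 2 0], max=2
Drop 2: S rot3 at col 3 lands with bottom-row=2; cleared 0 line(s) (total 0); column heights now [0 0 0 5 4 2 0], max=5
Drop 3: I rot3 at col 3 lands with bottom-row=5; cleared 0 line(s) (total 0); column heights now [0 0 0 9 4 2 0], max=9
Drop 4: J rot2 at col 4 lands with bottom-row=3; cleared 0 line(s) (total 0); column heights now [0 0 0 9 5 5 5], max=9
Drop 5: Z rot1 at col 1 lands with bottom-row=0; cleared 0 line(s) (total 0); column heights now [0 2 3 9 5 5 5], max=9
Drop 6: O rot2 at col 1 lands with bottom-row=3; cleared 0 line(s) (total 0); column heights now [0 5 5 9 5 5 5], max=9

Answer: 0 5 5 9 5 5 5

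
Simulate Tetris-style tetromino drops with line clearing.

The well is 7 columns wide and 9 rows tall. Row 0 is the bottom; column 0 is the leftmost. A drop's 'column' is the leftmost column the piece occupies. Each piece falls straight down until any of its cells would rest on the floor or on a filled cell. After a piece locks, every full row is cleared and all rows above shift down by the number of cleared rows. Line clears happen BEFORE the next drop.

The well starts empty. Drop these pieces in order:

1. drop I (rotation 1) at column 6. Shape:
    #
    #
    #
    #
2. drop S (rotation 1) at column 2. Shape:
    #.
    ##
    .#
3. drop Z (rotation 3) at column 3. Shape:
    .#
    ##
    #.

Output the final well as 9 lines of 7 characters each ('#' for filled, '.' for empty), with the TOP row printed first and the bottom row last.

Drop 1: I rot1 at col 6 lands with bottom-row=0; cleared 0 line(s) (total 0); column heights now [0 0 0 0 0 0 4], max=4
Drop 2: S rot1 at col 2 lands with bottom-row=0; cleared 0 line(s) (total 0); column heights now [0 0 3 2 0 0 4], max=4
Drop 3: Z rot3 at col 3 lands with bottom-row=2; cleared 0 line(s) (total 0); column heights now [0 0 3 4 5 0 4], max=5

Answer: .......
.......
.......
.......
....#..
...##.#
..##..#
..##..#
...#..#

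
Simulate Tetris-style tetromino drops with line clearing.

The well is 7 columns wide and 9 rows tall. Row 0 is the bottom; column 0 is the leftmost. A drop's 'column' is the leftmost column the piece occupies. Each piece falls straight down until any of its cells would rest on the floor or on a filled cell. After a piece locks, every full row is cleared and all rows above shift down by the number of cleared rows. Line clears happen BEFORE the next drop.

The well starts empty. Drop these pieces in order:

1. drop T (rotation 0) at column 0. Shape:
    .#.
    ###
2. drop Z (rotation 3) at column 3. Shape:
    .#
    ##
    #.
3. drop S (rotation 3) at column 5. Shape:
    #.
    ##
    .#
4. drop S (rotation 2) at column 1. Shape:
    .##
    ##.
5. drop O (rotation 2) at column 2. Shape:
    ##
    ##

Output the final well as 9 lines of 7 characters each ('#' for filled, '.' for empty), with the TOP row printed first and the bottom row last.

Answer: .......
.......
.......
..##...
..##...
..##...
.##.##.
.#.####
####..#

Derivation:
Drop 1: T rot0 at col 0 lands with bottom-row=0; cleared 0 line(s) (total 0); column heights now [1 2 1 0 0 0 0], max=2
Drop 2: Z rot3 at col 3 lands with bottom-row=0; cleared 0 line(s) (total 0); column heights now [1 2 1 2 3 0 0], max=3
Drop 3: S rot3 at col 5 lands with bottom-row=0; cleared 0 line(s) (total 0); column heights now [1 2 1 2 3 3 2], max=3
Drop 4: S rot2 at col 1 lands with bottom-row=2; cleared 0 line(s) (total 0); column heights now [1 3 4 4 3 3 2], max=4
Drop 5: O rot2 at col 2 lands with bottom-row=4; cleared 0 line(s) (total 0); column heights now [1 3 6 6 3 3 2], max=6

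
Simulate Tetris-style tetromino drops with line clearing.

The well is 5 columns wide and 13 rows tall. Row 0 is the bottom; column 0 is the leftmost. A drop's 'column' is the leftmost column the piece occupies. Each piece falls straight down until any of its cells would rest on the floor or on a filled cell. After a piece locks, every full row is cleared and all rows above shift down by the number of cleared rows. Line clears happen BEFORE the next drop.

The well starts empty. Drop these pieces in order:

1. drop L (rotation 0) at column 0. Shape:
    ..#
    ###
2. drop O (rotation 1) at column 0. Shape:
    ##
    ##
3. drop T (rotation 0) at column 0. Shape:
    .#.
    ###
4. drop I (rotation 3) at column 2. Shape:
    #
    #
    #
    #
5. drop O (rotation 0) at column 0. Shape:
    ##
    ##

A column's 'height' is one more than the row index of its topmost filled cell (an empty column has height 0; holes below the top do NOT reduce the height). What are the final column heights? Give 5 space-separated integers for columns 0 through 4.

Answer: 7 7 8 0 0

Derivation:
Drop 1: L rot0 at col 0 lands with bottom-row=0; cleared 0 line(s) (total 0); column heights now [1 1 2 0 0], max=2
Drop 2: O rot1 at col 0 lands with bottom-row=1; cleared 0 line(s) (total 0); column heights now [3 3 2 0 0], max=3
Drop 3: T rot0 at col 0 lands with bottom-row=3; cleared 0 line(s) (total 0); column heights now [4 5 4 0 0], max=5
Drop 4: I rot3 at col 2 lands with bottom-row=4; cleared 0 line(s) (total 0); column heights now [4 5 8 0 0], max=8
Drop 5: O rot0 at col 0 lands with bottom-row=5; cleared 0 line(s) (total 0); column heights now [7 7 8 0 0], max=8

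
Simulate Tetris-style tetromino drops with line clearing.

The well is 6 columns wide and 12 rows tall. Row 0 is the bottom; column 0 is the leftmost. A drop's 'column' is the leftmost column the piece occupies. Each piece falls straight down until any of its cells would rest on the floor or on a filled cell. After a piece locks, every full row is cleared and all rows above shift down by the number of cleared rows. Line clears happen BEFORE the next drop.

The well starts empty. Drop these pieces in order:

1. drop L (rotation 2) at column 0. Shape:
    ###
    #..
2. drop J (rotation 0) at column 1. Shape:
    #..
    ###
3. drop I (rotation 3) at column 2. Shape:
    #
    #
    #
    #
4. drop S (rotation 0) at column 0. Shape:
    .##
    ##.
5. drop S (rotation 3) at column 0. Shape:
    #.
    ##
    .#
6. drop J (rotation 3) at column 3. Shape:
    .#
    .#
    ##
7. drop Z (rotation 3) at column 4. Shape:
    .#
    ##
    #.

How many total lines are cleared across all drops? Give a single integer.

Answer: 0

Derivation:
Drop 1: L rot2 at col 0 lands with bottom-row=0; cleared 0 line(s) (total 0); column heights now [2 2 2 0 0 0], max=2
Drop 2: J rot0 at col 1 lands with bottom-row=2; cleared 0 line(s) (total 0); column heights now [2 4 3 3 0 0], max=4
Drop 3: I rot3 at col 2 lands with bottom-row=3; cleared 0 line(s) (total 0); column heights now [2 4 7 3 0 0], max=7
Drop 4: S rot0 at col 0 lands with bottom-row=6; cleared 0 line(s) (total 0); column heights now [7 8 8 3 0 0], max=8
Drop 5: S rot3 at col 0 lands with bottom-row=8; cleared 0 line(s) (total 0); column heights now [11 10 8 3 0 0], max=11
Drop 6: J rot3 at col 3 lands with bottom-row=3; cleared 0 line(s) (total 0); column heights now [11 10 8 4 6 0], max=11
Drop 7: Z rot3 at col 4 lands with bottom-row=6; cleared 0 line(s) (total 0); column heights now [11 10 8 4 8 9], max=11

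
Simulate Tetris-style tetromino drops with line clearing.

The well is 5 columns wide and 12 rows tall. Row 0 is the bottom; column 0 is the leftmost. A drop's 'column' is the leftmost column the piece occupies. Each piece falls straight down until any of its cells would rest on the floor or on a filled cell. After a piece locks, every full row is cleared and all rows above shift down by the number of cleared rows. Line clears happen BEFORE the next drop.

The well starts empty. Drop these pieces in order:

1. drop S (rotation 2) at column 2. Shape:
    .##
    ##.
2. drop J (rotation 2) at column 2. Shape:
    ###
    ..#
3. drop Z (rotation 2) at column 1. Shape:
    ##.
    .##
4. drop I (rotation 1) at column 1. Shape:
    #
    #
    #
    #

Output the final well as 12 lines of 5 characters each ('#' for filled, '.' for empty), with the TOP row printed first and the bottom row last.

Answer: .....
.....
.#...
.#...
.#...
.#...
.##..
..##.
..###
....#
...##
..##.

Derivation:
Drop 1: S rot2 at col 2 lands with bottom-row=0; cleared 0 line(s) (total 0); column heights now [0 0 1 2 2], max=2
Drop 2: J rot2 at col 2 lands with bottom-row=2; cleared 0 line(s) (total 0); column heights now [0 0 4 4 4], max=4
Drop 3: Z rot2 at col 1 lands with bottom-row=4; cleared 0 line(s) (total 0); column heights now [0 6 6 5 4], max=6
Drop 4: I rot1 at col 1 lands with bottom-row=6; cleared 0 line(s) (total 0); column heights now [0 10 6 5 4], max=10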